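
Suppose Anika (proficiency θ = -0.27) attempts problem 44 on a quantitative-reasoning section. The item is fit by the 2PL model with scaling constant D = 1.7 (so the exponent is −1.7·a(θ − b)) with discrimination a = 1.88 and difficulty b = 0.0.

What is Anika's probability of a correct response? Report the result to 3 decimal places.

P(θ) = 1 / (1 + exp(−D·a(θ − b)))
Exponent: 1.7 × 1.88 × (-0.27 − 0.0) = -0.8629
1/(1 + e^{0.8629}) = 0.2967
P = 0.2967

0.297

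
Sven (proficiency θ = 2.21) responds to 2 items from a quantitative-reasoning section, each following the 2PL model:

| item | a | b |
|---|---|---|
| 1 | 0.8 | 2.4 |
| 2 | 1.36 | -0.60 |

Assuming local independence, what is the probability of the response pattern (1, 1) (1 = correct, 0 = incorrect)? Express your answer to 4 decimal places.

0.4522

P(θ) = 1 / (1 + exp(−a(θ − b)))
P_1 = 1/(1+e^{0.1520}) = 0.4621
P_2 = 1/(1+e^{-3.8216}) = 0.9786
L = P_1 × P_2 = 0.4621 × 0.9786 = 0.45217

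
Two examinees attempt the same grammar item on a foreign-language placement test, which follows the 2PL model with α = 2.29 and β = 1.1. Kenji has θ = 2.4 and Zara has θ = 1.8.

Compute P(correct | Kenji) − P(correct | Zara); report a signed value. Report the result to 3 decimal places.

0.119

P(θ) = 1 / (1 + exp(−α(θ − β)))
P(Kenji) = 0.9515  [exponent 2.9770]
P(Zara) = 0.8324  [exponent 1.6030]
Difference = 0.9515 − 0.8324 = 0.1191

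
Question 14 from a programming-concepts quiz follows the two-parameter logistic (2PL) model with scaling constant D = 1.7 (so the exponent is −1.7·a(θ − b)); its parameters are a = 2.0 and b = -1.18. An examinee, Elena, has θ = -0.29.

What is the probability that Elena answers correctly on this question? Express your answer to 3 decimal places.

0.954

P(θ) = 1 / (1 + exp(−D·a(θ − b)))
Exponent: 1.7 × 2.0 × (-0.29 − (-1.18)) = 3.0260
1/(1 + e^{-3.0260}) = 0.9537
P = 0.9537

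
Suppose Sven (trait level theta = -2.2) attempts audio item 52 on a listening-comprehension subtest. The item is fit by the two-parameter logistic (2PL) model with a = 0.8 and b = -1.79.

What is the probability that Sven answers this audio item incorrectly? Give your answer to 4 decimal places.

0.5813

P(theta) = 1 / (1 + exp(−a(theta − b)))
Exponent: 0.8 × (-2.2 − (-1.79)) = -0.3280
1/(1 + e^{0.3280}) = 0.4187
P(incorrect) = 1 − 0.4187 = 0.5813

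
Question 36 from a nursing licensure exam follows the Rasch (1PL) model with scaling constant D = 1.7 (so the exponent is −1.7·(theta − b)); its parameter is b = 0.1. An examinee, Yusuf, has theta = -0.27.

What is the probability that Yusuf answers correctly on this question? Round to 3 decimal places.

P(theta) = 1 / (1 + exp(−D·(theta − b)))
Exponent: 1.7 × (-0.27 − 0.1) = -0.6290
1/(1 + e^{0.6290}) = 0.3477
P = 0.3477

0.348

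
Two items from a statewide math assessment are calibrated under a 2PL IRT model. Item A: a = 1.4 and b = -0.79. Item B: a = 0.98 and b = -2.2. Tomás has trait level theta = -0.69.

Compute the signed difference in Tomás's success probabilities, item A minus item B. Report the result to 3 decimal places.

-0.280

P(theta) = 1 / (1 + exp(−a(theta − b)))
P_A = 0.5349
P_B = 0.8145
P_A − P_B = -0.2796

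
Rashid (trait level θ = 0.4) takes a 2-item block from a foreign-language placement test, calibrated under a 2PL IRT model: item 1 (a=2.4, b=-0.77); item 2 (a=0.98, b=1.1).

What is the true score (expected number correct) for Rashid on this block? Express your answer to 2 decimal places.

1.28

P(θ) = 1 / (1 + exp(−a(θ − b)))
P_1 = 1/(1+e^{-2.8080}) = 0.9431
P_2 = 1/(1+e^{0.6860}) = 0.3349
E[score] = 0.9431 + 0.3349 = 1.2780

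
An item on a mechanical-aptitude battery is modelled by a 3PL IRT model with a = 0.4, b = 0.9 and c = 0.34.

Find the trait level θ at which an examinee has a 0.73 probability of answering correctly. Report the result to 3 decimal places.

1.819

P(θ) = c + (1 − c) · 1 / (1 + exp(−a(θ − b)))
Remove guessing floor: (0.73 − 0.34)/(1 − 0.34) = 0.5909
logit = ln(0.5909/0.4091) = 0.3677
θ = b + logit/(a) = 0.9 + 0.3677/0.4000 = 1.8193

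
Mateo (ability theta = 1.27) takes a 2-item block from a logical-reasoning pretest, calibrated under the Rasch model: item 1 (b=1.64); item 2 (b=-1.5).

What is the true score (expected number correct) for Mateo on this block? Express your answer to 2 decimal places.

1.35

P(theta) = 1 / (1 + exp(−(theta − b)))
P_1 = 1/(1+e^{0.3700}) = 0.4085
P_2 = 1/(1+e^{-2.7700}) = 0.9410
E[score] = 0.4085 + 0.9410 = 1.3496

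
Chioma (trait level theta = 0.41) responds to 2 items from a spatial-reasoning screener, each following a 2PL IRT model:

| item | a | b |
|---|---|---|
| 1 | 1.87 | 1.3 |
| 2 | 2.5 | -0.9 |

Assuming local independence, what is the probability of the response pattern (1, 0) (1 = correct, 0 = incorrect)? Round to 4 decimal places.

P(theta) = 1 / (1 + exp(−a(theta − b)))
P_1 = 1/(1+e^{1.6643}) = 0.1592
P_2 = 1/(1+e^{-3.2750}) = 0.9636
L = P_1 × (1−P_2) = 0.1592 × 0.0364 = 0.00580

0.0058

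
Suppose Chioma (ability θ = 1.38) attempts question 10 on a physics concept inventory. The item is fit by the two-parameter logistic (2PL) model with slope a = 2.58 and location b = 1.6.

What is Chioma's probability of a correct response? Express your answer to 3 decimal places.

P(θ) = 1 / (1 + exp(−a(θ − b)))
Exponent: 2.58 × (1.38 − 1.6) = -0.5676
1/(1 + e^{0.5676}) = 0.3618

0.362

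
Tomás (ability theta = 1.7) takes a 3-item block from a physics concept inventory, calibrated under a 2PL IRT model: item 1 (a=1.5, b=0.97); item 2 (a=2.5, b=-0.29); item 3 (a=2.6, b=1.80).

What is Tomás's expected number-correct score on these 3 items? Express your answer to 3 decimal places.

P(theta) = 1 / (1 + exp(−a(theta − b)))
P_1 = 1/(1+e^{-1.0950}) = 0.7493
P_2 = 1/(1+e^{-4.9750}) = 0.9931
P_3 = 1/(1+e^{0.2600}) = 0.4354
E[score] = 0.7493 + 0.9931 + 0.4354 = 2.1778

2.178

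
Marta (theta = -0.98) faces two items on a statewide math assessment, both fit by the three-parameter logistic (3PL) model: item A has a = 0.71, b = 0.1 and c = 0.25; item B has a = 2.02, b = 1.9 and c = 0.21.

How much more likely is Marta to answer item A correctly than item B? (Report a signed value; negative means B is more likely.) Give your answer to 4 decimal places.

P(theta) = c + (1 − c) · 1 / (1 + exp(−a(theta − b)))
P_A = 0.4879
P_B = 0.2123
P_A − P_B = 0.2755

0.2755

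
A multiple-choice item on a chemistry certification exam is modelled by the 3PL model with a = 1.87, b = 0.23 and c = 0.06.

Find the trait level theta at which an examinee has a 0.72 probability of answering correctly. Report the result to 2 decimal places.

P(theta) = c + (1 − c) · 1 / (1 + exp(−a(theta − b)))
Remove guessing floor: (0.72 − 0.06)/(1 − 0.06) = 0.7021
logit = ln(0.7021/0.2979) = 0.8575
theta = b + logit/(a) = 0.23 + 0.8575/1.8700 = 0.6885

0.69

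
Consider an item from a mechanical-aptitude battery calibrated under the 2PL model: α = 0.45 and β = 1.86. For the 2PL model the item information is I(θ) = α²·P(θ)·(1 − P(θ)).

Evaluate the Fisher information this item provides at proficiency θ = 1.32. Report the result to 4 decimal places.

0.0499

P = 1/(1+e^{0.2430}) = 0.4395
P(1−P) = 0.4395 × 0.5605 = 0.2463
I = α² × P(1−P) = 0.45² × 0.2463 = 0.04988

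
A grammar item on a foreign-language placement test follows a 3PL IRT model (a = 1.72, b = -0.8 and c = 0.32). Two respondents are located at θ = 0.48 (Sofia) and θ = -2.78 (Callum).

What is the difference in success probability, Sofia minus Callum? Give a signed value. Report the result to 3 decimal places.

P(θ) = c + (1 − c) · 1 / (1 + exp(−a(θ − b)))
P(Sofia) = 0.9323  [exponent 2.2016]
P(Callum) = 0.3418  [exponent -3.4056]
Difference = 0.9323 − 0.3418 = 0.5904

0.590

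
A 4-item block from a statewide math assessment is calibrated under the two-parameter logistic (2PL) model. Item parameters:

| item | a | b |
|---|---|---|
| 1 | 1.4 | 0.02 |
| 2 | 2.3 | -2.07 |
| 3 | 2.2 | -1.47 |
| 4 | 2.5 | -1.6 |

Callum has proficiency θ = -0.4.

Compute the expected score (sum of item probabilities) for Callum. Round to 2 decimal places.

3.20

P(θ) = 1 / (1 + exp(−a(θ − b)))
P_1 = 1/(1+e^{0.5880}) = 0.3571
P_2 = 1/(1+e^{-3.8410}) = 0.9790
P_3 = 1/(1+e^{-2.3540}) = 0.9133
P_4 = 1/(1+e^{-3.0000}) = 0.9526
E[score] = 0.3571 + 0.9790 + 0.9133 + 0.9526 = 3.2019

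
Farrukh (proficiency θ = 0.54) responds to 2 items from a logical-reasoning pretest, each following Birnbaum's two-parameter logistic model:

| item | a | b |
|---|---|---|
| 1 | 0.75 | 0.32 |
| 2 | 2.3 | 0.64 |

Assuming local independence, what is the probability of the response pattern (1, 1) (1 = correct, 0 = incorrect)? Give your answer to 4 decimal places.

P(θ) = 1 / (1 + exp(−a(θ − b)))
P_1 = 1/(1+e^{-0.1650}) = 0.5412
P_2 = 1/(1+e^{0.2300}) = 0.4428
L = P_1 × P_2 = 0.5412 × 0.4428 = 0.23960

0.2396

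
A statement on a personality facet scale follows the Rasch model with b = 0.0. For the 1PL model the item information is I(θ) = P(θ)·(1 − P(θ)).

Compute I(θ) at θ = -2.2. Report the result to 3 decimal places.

P = 1/(1+e^{2.2000}) = 0.0998
P(1−P) = 0.0998 × 0.9002 = 0.0898
I = P(1−P) = 0.08980

0.090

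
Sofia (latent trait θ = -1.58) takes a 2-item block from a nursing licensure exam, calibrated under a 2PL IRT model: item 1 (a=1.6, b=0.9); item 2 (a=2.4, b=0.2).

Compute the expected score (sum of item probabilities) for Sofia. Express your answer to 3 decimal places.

0.032

P(θ) = 1 / (1 + exp(−a(θ − b)))
P_1 = 1/(1+e^{3.9680}) = 0.0186
P_2 = 1/(1+e^{4.2720}) = 0.0138
E[score] = 0.0186 + 0.0138 = 0.0323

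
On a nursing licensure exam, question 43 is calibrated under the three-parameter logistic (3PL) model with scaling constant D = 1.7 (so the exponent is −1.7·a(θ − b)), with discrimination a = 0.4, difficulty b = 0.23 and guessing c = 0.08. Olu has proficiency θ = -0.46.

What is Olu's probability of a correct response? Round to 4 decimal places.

0.4340

P(θ) = c + (1 − c) · 1 / (1 + exp(−D·a(θ − b)))
Exponent: 1.7 × 0.4 × (-0.46 − 0.23) = -0.4692
1/(1 + e^{0.4692}) = 0.3848
P = 0.08 + 0.92 × 0.3848 = 0.4340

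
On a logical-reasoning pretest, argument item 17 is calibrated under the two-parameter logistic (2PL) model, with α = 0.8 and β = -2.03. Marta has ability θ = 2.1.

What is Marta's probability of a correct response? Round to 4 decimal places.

0.9646

P(θ) = 1 / (1 + exp(−α(θ − β)))
Exponent: 0.8 × (2.1 − (-2.03)) = 3.3040
1/(1 + e^{-3.3040}) = 0.9646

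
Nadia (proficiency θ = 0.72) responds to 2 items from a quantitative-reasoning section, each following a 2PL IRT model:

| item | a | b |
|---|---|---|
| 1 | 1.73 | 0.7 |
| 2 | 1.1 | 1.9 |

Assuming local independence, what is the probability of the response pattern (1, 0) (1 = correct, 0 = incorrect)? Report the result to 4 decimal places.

0.3995

P(θ) = 1 / (1 + exp(−a(θ − b)))
P_1 = 1/(1+e^{-0.0346}) = 0.5086
P_2 = 1/(1+e^{1.2980}) = 0.2145
L = P_1 × (1−P_2) = 0.5086 × 0.7855 = 0.39954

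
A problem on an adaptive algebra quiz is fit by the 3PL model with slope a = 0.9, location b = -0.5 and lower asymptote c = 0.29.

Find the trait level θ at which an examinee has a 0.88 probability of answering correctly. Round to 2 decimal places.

1.27

P(θ) = c + (1 − c) · 1 / (1 + exp(−a(θ − b)))
Remove guessing floor: (0.88 − 0.29)/(1 − 0.29) = 0.8310
logit = ln(0.8310/0.1690) = 1.5926
θ = b + logit/(a) = -0.5 + 1.5926/0.9000 = 1.2696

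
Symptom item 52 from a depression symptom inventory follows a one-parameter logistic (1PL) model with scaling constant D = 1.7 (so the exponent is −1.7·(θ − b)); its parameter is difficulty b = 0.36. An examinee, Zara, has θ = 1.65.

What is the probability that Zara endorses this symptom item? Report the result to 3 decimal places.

0.900

P(θ) = 1 / (1 + exp(−D·(θ − b)))
Exponent: 1.7 × (1.65 − 0.36) = 2.1930
1/(1 + e^{-2.1930}) = 0.8996
P = 0.8996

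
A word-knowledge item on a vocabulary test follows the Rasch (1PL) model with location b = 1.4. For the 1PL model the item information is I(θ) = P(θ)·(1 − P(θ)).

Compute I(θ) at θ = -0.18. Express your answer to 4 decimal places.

0.1416

P = 1/(1+e^{1.5800}) = 0.1708
P(1−P) = 0.1708 × 0.8292 = 0.1416
I = P(1−P) = 0.14162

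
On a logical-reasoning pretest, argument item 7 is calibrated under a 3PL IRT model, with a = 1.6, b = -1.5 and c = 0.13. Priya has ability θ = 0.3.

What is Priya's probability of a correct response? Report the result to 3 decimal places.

0.954

P(θ) = c + (1 − c) · 1 / (1 + exp(−a(θ − b)))
Exponent: 1.6 × (0.3 − (-1.5)) = 2.8800
1/(1 + e^{-2.8800}) = 0.9468
P = 0.13 + 0.87 × 0.9468 = 0.9538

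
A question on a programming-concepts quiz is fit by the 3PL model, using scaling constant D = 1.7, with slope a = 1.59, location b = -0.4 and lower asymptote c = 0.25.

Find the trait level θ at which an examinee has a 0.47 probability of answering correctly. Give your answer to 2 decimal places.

P(θ) = c + (1 − c) · 1 / (1 + exp(−D·a(θ − b)))
Remove guessing floor: (0.47 − 0.25)/(1 − 0.25) = 0.2933
logit = ln(0.2933/0.7067) = -0.8792
θ = b + logit/(1.7·a) = -0.4 + (-0.8792)/2.7030 = -0.7253

-0.73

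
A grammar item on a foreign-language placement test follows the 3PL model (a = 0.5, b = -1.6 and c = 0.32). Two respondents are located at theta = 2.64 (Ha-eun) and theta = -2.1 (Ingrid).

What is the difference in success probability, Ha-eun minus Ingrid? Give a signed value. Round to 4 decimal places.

0.3094

P(theta) = c + (1 − c) · 1 / (1 + exp(−a(theta − b)))
P(Ha-eun) = 0.9271  [exponent 2.1200]
P(Ingrid) = 0.6177  [exponent -0.2500]
Difference = 0.9271 − 0.6177 = 0.3094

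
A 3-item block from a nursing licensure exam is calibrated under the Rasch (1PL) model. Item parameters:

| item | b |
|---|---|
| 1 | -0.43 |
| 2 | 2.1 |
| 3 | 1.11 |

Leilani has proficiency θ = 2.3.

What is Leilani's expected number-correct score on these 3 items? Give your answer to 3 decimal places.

P(θ) = 1 / (1 + exp(−(θ − b)))
P_1 = 1/(1+e^{-2.7300}) = 0.9388
P_2 = 1/(1+e^{-0.2000}) = 0.5498
P_3 = 1/(1+e^{-1.1900}) = 0.7667
E[score] = 0.9388 + 0.5498 + 0.7667 = 2.2553

2.255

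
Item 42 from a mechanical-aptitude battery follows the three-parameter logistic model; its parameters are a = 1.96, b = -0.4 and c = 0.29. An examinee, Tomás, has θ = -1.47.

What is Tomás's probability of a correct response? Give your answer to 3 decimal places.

0.368

P(θ) = c + (1 − c) · 1 / (1 + exp(−a(θ − b)))
Exponent: 1.96 × (-1.47 − (-0.4)) = -2.0972
1/(1 + e^{2.0972}) = 0.1094
P = 0.29 + 0.71 × 0.1094 = 0.3677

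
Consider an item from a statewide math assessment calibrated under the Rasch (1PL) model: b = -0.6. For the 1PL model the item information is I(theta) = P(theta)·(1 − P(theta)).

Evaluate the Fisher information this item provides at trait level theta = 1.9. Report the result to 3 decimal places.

P = 1/(1+e^{-2.5000}) = 0.9241
P(1−P) = 0.9241 × 0.0759 = 0.0701
I = P(1−P) = 0.07010

0.070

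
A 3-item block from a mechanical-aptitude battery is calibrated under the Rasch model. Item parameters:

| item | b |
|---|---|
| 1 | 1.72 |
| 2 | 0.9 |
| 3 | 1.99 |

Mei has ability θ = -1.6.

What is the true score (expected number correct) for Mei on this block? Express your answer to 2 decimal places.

0.14

P(θ) = 1 / (1 + exp(−(θ − b)))
P_1 = 1/(1+e^{3.3200}) = 0.0349
P_2 = 1/(1+e^{2.5000}) = 0.0759
P_3 = 1/(1+e^{3.5900}) = 0.0269
E[score] = 0.0349 + 0.0759 + 0.0269 = 0.1376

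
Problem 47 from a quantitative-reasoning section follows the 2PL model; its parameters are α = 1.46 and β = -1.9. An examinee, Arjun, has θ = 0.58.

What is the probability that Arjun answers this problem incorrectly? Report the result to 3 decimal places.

P(θ) = 1 / (1 + exp(−α(θ − β)))
Exponent: 1.46 × (0.58 − (-1.9)) = 3.6208
1/(1 + e^{-3.6208}) = 0.9739
P(incorrect) = 1 − 0.9739 = 0.0261

0.026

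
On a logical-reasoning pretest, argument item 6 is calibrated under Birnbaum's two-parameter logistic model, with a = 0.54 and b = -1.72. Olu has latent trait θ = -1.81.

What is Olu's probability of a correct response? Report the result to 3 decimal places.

P(θ) = 1 / (1 + exp(−a(θ − b)))
Exponent: 0.54 × (-1.81 − (-1.72)) = -0.0486
1/(1 + e^{0.0486}) = 0.4879

0.488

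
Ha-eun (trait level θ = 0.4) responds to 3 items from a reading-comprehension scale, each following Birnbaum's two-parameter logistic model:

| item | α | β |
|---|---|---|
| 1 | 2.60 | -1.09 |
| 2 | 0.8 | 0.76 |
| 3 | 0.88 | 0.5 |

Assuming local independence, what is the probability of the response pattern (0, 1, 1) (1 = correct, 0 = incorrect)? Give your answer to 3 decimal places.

P(θ) = 1 / (1 + exp(−α(θ − β)))
P_1 = 1/(1+e^{-3.8740}) = 0.9796
P_2 = 1/(1+e^{0.2880}) = 0.4285
P_3 = 1/(1+e^{0.0880}) = 0.4780
L = (1−P_1) × P_2 × P_3 = 0.0204 × 0.4285 × 0.4780 = 0.00417

0.004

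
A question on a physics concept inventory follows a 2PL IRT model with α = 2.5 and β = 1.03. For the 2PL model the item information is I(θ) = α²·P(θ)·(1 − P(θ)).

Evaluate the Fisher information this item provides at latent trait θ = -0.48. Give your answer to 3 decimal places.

P = 1/(1+e^{3.7750}) = 0.0224
P(1−P) = 0.0224 × 0.9776 = 0.0219
I = α² × P(1−P) = 2.5² × 0.0219 = 0.13700

0.137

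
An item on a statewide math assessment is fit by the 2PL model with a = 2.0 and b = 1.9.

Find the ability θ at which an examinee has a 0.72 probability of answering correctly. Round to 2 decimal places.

P(θ) = 1 / (1 + exp(−a(θ − b)))
logit = ln(0.7200/0.2800) = 0.9445
θ = b + logit/(a) = 1.9 + 0.9445/2.0000 = 2.3722

2.37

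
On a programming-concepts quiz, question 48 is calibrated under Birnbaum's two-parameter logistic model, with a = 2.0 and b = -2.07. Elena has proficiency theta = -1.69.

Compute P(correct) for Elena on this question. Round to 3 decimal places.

0.681

P(theta) = 1 / (1 + exp(−a(theta − b)))
Exponent: 2.0 × (-1.69 − (-2.07)) = 0.7600
1/(1 + e^{-0.7600}) = 0.6814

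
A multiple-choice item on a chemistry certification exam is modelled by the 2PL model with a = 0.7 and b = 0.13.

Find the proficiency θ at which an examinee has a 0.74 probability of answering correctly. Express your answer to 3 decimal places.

P(θ) = 1 / (1 + exp(−a(θ − b)))
logit = ln(0.7400/0.2600) = 1.0460
θ = b + logit/(a) = 0.13 + 1.0460/0.7000 = 1.6242

1.624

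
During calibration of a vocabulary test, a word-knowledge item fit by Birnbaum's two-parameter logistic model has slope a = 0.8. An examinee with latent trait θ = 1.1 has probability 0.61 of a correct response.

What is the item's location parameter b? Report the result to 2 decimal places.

P(θ) = 1 / (1 + exp(−a(θ − b)))
logit(0.61) = ln(0.61/0.39) = 0.4473
b = θ − logit/(a) = 1.1 − 0.4473/0.8000 = 0.5409

0.54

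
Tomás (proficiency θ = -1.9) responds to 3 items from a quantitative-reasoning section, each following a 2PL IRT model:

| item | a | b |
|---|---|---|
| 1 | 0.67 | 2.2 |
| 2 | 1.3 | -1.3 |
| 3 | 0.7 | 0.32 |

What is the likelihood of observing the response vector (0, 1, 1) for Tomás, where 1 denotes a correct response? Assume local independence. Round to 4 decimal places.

0.0515

P(θ) = 1 / (1 + exp(−a(θ − b)))
P_1 = 1/(1+e^{2.7470}) = 0.0603
P_2 = 1/(1+e^{0.7800}) = 0.3143
P_3 = 1/(1+e^{1.5540}) = 0.1745
L = (1−P_1) × P_2 × P_3 = 0.9397 × 0.3143 × 0.1745 = 0.05155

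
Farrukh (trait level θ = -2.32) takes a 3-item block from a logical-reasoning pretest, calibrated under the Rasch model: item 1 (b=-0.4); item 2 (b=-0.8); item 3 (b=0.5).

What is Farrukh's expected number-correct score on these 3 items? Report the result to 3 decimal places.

0.364

P(θ) = 1 / (1 + exp(−(θ − b)))
P_1 = 1/(1+e^{1.9200}) = 0.1279
P_2 = 1/(1+e^{1.5200}) = 0.1795
P_3 = 1/(1+e^{2.8200}) = 0.0563
E[score] = 0.1279 + 0.1795 + 0.0563 = 0.3636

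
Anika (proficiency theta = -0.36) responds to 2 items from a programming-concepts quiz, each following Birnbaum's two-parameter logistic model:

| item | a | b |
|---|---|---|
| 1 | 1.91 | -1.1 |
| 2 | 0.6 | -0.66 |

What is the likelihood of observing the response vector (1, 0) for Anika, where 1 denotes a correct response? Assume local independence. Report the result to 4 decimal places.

0.3661

P(theta) = 1 / (1 + exp(−a(theta − b)))
P_1 = 1/(1+e^{-1.4134}) = 0.8043
P_2 = 1/(1+e^{-0.1800}) = 0.5449
L = P_1 × (1−P_2) = 0.8043 × 0.4551 = 0.36605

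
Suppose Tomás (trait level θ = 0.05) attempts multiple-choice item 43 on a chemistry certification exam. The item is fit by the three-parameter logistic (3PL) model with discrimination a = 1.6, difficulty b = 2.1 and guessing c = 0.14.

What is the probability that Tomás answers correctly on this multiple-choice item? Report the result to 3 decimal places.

0.171

P(θ) = c + (1 − c) · 1 / (1 + exp(−a(θ − b)))
Exponent: 1.6 × (0.05 − 2.1) = -3.2800
1/(1 + e^{3.2800}) = 0.0363
P = 0.14 + 0.86 × 0.0363 = 0.1712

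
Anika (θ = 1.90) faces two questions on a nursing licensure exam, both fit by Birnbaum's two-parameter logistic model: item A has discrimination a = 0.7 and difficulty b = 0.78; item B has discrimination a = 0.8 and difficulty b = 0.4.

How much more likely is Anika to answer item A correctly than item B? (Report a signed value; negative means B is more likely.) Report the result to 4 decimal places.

-0.0820

P(θ) = 1 / (1 + exp(−a(θ − b)))
P_A = 0.6865
P_B = 0.7685
P_A − P_B = -0.0820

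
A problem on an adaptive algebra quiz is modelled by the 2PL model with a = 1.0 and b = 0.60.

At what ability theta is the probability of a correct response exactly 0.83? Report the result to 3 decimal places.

P(theta) = 1 / (1 + exp(−a(theta − b)))
logit = ln(0.8300/0.1700) = 1.5856
theta = b + logit/(a) = 0.60 + 1.5856/1.0000 = 2.1856

2.186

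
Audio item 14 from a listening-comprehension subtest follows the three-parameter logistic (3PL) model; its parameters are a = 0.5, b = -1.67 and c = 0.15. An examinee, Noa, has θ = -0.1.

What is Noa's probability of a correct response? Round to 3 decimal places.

0.734

P(θ) = c + (1 − c) · 1 / (1 + exp(−a(θ − b)))
Exponent: 0.5 × (-0.1 − (-1.67)) = 0.7850
1/(1 + e^{-0.7850}) = 0.6868
P = 0.15 + 0.85 × 0.6868 = 0.7337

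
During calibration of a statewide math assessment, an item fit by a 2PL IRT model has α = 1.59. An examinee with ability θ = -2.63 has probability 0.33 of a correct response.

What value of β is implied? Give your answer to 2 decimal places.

-2.18

P(θ) = 1 / (1 + exp(−α(θ − β)))
logit(0.33) = ln(0.33/0.67) = -0.7082
β = θ − logit/(α) = -2.63 − (-0.7082)/1.5900 = -2.1846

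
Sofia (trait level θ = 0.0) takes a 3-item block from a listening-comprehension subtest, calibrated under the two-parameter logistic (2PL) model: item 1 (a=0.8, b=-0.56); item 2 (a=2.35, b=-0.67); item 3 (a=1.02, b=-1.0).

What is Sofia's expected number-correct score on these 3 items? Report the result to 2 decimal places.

P(θ) = 1 / (1 + exp(−a(θ − b)))
P_1 = 1/(1+e^{-0.4480}) = 0.6102
P_2 = 1/(1+e^{-1.5745}) = 0.8284
P_3 = 1/(1+e^{-1.0200}) = 0.7350
E[score] = 0.6102 + 0.8284 + 0.7350 = 2.1736

2.17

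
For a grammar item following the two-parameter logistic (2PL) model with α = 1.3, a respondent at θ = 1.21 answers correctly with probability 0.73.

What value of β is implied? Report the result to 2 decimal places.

0.44

P(θ) = 1 / (1 + exp(−α(θ − β)))
logit(0.73) = ln(0.73/0.27) = 0.9946
β = θ − logit/(α) = 1.21 − 0.9946/1.3000 = 0.4449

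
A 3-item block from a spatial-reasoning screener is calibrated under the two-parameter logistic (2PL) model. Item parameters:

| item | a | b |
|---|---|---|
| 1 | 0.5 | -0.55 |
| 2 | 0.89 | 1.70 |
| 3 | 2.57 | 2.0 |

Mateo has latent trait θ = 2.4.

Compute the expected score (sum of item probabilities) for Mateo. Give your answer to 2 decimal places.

P(θ) = 1 / (1 + exp(−a(θ − b)))
P_1 = 1/(1+e^{-1.4750}) = 0.8138
P_2 = 1/(1+e^{-0.6230}) = 0.6509
P_3 = 1/(1+e^{-1.0280}) = 0.7365
E[score] = 0.8138 + 0.6509 + 0.7365 = 2.2012

2.20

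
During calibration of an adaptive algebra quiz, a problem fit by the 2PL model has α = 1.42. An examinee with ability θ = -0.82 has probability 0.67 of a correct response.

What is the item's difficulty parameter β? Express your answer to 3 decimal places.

-1.319

P(θ) = 1 / (1 + exp(−α(θ − β)))
logit(0.67) = ln(0.67/0.33) = 0.7082
β = θ − logit/(α) = -0.82 − 0.7082/1.4200 = -1.3187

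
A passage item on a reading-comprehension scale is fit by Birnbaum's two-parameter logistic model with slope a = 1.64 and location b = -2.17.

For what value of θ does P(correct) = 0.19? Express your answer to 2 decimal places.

P(θ) = 1 / (1 + exp(−a(θ − b)))
logit = ln(0.1900/0.8100) = -1.4500
θ = b + logit/(a) = -2.17 + (-1.4500)/1.6400 = -3.0542

-3.05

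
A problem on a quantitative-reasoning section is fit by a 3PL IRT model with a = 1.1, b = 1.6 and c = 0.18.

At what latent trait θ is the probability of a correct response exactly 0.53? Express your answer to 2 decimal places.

1.33

P(θ) = c + (1 − c) · 1 / (1 + exp(−a(θ − b)))
Remove guessing floor: (0.53 − 0.18)/(1 − 0.18) = 0.4268
logit = ln(0.4268/0.5732) = -0.2948
θ = b + logit/(a) = 1.6 + (-0.2948)/1.1000 = 1.3320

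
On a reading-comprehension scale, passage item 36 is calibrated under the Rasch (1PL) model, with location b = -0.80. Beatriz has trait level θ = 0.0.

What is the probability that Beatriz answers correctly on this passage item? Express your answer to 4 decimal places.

0.6900

P(θ) = 1 / (1 + exp(−(θ − b)))
Exponent: (0.0 − (-0.80)) = 0.8000
1/(1 + e^{-0.8000}) = 0.6900
P = 0.6900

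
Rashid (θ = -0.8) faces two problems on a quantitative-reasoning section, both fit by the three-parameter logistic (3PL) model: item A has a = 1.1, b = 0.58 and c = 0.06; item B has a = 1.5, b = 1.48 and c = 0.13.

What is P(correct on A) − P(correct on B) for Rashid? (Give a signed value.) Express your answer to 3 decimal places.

0.071

P(θ) = c + (1 − c) · 1 / (1 + exp(−a(θ − b)))
P_A = 0.2290
P_B = 0.1576
P_A − P_B = 0.0714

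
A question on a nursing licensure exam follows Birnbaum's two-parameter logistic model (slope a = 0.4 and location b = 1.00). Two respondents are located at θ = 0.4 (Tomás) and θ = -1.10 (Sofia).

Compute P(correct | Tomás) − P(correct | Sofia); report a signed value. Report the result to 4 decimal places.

0.1388

P(θ) = 1 / (1 + exp(−a(θ − b)))
P(Tomás) = 0.4403  [exponent -0.2400]
P(Sofia) = 0.3015  [exponent -0.8400]
Difference = 0.4403 − 0.3015 = 0.1388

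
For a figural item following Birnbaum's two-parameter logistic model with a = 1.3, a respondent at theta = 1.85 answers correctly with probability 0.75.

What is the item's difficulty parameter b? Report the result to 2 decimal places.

1.00

P(theta) = 1 / (1 + exp(−a(theta − b)))
logit(0.75) = ln(0.75/0.25) = 1.0986
b = theta − logit/(a) = 1.85 − 1.0986/1.3000 = 1.0049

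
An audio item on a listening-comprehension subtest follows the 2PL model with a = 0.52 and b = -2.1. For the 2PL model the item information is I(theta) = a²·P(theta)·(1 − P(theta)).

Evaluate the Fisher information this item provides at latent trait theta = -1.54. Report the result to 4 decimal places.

P = 1/(1+e^{-0.2912}) = 0.5723
P(1−P) = 0.5723 × 0.4277 = 0.2448
I = a² × P(1−P) = 0.52² × 0.2448 = 0.06619

0.0662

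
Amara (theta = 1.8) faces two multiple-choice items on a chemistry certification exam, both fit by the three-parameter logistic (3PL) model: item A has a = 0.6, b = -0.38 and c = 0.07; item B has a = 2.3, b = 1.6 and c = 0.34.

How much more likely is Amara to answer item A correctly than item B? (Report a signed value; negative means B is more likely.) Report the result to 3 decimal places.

P(theta) = c + (1 − c) · 1 / (1 + exp(−a(theta − b)))
P_A = 0.8021
P_B = 0.7446
P_A − P_B = 0.0575

0.057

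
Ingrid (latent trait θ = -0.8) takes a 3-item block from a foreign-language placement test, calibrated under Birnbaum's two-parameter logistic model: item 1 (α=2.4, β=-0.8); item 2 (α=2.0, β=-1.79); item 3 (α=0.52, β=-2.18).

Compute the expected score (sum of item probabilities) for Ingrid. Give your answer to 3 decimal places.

P(θ) = 1 / (1 + exp(−α(θ − β)))
P_1 = 1/(1+e^{0.0000}) = 0.5000
P_2 = 1/(1+e^{-1.9800}) = 0.8787
P_3 = 1/(1+e^{-0.7176}) = 0.6721
E[score] = 0.5000 + 0.8787 + 0.6721 = 2.0508

2.051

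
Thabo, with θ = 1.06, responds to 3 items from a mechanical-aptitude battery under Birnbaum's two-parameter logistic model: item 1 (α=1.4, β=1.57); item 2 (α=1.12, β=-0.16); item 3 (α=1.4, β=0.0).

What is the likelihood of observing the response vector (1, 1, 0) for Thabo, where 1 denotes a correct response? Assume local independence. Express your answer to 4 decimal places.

P(θ) = 1 / (1 + exp(−α(θ − β)))
P_1 = 1/(1+e^{0.7140}) = 0.3287
P_2 = 1/(1+e^{-1.3664}) = 0.7968
P_3 = 1/(1+e^{-1.4840}) = 0.8152
L = P_1 × P_2 × (1−P_3) = 0.3287 × 0.7968 × 0.1848 = 0.04841

0.0484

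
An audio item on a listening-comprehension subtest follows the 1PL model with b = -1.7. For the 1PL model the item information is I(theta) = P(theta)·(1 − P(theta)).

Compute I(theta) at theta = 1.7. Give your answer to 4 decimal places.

0.0313

P = 1/(1+e^{-3.4000}) = 0.9677
P(1−P) = 0.9677 × 0.0323 = 0.0313
I = P(1−P) = 0.03125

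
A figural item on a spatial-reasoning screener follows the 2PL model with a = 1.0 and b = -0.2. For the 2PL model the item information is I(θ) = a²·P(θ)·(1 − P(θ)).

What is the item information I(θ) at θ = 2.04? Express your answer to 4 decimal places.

P = 1/(1+e^{-2.2400}) = 0.9038
P(1−P) = 0.9038 × 0.0962 = 0.0870
I = a² × P(1−P) = 1.0² × 0.0870 = 0.08696

0.0870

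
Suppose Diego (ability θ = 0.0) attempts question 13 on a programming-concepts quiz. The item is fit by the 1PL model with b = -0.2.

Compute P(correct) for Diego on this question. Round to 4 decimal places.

P(θ) = 1 / (1 + exp(−(θ − b)))
Exponent: (0.0 − (-0.2)) = 0.2000
1/(1 + e^{-0.2000}) = 0.5498
P = 0.5498

0.5498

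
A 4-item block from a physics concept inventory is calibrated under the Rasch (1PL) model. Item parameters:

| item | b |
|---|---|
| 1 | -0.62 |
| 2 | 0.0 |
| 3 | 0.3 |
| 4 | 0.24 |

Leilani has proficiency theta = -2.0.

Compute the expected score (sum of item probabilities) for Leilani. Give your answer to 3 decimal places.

0.508

P(theta) = 1 / (1 + exp(−(theta − b)))
P_1 = 1/(1+e^{1.3800}) = 0.2010
P_2 = 1/(1+e^{2.0000}) = 0.1192
P_3 = 1/(1+e^{2.3000}) = 0.0911
P_4 = 1/(1+e^{2.2400}) = 0.0962
E[score] = 0.2010 + 0.1192 + 0.0911 + 0.0962 = 0.5076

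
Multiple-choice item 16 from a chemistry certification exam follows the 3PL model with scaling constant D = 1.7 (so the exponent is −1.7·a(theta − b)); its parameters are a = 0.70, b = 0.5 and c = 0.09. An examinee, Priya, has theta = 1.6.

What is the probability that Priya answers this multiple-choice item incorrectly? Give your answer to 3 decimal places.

0.194

P(theta) = c + (1 − c) · 1 / (1 + exp(−D·a(theta − b)))
Exponent: 1.7 × 0.70 × (1.6 − 0.5) = 1.3090
1/(1 + e^{-1.3090}) = 0.7873
P = 0.09 + 0.91 × 0.7873 = 0.8065
P(incorrect) = 1 − 0.8065 = 0.1935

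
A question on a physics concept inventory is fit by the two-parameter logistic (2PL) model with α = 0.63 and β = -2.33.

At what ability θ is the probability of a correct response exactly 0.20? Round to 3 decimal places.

-4.530

P(θ) = 1 / (1 + exp(−α(θ − β)))
logit = ln(0.2000/0.8000) = -1.3863
θ = β + logit/(α) = -2.33 + (-1.3863)/0.6300 = -4.5305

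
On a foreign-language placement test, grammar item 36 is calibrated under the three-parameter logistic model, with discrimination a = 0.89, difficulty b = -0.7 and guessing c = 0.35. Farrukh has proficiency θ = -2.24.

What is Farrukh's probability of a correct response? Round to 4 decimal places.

0.4816

P(θ) = c + (1 − c) · 1 / (1 + exp(−a(θ − b)))
Exponent: 0.89 × (-2.24 − (-0.7)) = -1.3706
1/(1 + e^{1.3706}) = 0.2025
P = 0.35 + 0.65 × 0.2025 = 0.4816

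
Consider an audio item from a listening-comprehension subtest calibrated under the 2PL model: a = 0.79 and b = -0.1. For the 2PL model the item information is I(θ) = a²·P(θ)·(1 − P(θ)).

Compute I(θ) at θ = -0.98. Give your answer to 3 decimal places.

P = 1/(1+e^{0.6952}) = 0.3329
P(1−P) = 0.3329 × 0.6671 = 0.2221
I = a² × P(1−P) = 0.79² × 0.2221 = 0.13859

0.139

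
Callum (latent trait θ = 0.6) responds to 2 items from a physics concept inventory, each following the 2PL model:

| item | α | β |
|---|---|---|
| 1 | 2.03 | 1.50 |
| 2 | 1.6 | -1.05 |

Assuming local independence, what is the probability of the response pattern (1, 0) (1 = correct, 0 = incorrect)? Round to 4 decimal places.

0.0092

P(θ) = 1 / (1 + exp(−α(θ − β)))
P_1 = 1/(1+e^{1.8270}) = 0.1386
P_2 = 1/(1+e^{-2.6400}) = 0.9334
L = P_1 × (1−P_2) = 0.1386 × 0.0666 = 0.00923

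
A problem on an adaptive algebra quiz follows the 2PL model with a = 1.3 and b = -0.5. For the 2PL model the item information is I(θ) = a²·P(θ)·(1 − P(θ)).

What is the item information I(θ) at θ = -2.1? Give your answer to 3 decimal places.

P = 1/(1+e^{2.0800}) = 0.1111
P(1−P) = 0.1111 × 0.8889 = 0.0987
I = a² × P(1−P) = 1.3² × 0.0987 = 0.16684

0.167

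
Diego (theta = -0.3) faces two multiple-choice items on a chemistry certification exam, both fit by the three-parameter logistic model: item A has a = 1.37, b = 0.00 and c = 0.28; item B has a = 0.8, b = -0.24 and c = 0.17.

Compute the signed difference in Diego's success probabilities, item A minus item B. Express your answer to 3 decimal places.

P(theta) = c + (1 − c) · 1 / (1 + exp(−a(theta − b)))
P_A = 0.5670
P_B = 0.5750
P_A − P_B = -0.0080

-0.008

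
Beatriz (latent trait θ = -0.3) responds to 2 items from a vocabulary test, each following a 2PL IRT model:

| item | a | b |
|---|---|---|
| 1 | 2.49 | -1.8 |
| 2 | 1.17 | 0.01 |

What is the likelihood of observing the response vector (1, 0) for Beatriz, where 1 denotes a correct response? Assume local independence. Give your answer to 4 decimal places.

P(θ) = 1 / (1 + exp(−a(θ − b)))
P_1 = 1/(1+e^{-3.7350}) = 0.9767
P_2 = 1/(1+e^{0.3627}) = 0.4103
L = P_1 × (1−P_2) = 0.9767 × 0.5897 = 0.57594

0.5759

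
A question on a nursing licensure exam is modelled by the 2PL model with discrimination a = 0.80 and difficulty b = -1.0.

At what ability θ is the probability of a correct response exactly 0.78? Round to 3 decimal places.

0.582

P(θ) = 1 / (1 + exp(−a(θ − b)))
logit = ln(0.7800/0.2200) = 1.2657
θ = b + logit/(a) = -1.0 + 1.2657/0.8000 = 0.5821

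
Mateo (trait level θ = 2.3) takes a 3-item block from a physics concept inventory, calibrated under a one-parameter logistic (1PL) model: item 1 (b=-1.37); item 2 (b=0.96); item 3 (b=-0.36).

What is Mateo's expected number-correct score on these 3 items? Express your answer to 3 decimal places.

P(θ) = 1 / (1 + exp(−(θ − b)))
P_1 = 1/(1+e^{-3.6700}) = 0.9752
P_2 = 1/(1+e^{-1.3400}) = 0.7925
P_3 = 1/(1+e^{-2.6600}) = 0.9346
E[score] = 0.9752 + 0.7925 + 0.9346 = 2.7023

2.702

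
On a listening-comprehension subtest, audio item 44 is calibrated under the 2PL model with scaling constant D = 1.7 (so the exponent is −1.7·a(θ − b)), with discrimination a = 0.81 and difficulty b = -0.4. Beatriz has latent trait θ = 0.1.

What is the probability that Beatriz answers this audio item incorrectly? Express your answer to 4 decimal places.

0.3344

P(θ) = 1 / (1 + exp(−D·a(θ − b)))
Exponent: 1.7 × 0.81 × (0.1 − (-0.4)) = 0.6885
1/(1 + e^{-0.6885}) = 0.6656
P = 0.6656
P(incorrect) = 1 − 0.6656 = 0.3344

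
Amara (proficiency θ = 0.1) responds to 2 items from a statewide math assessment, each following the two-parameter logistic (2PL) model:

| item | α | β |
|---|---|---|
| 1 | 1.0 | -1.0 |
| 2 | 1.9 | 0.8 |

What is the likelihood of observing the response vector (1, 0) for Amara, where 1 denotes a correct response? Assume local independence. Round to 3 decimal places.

P(θ) = 1 / (1 + exp(−α(θ − β)))
P_1 = 1/(1+e^{-1.1000}) = 0.7503
P_2 = 1/(1+e^{1.3300}) = 0.2092
L = P_1 × (1−P_2) = 0.7503 × 0.7908 = 0.59334

0.593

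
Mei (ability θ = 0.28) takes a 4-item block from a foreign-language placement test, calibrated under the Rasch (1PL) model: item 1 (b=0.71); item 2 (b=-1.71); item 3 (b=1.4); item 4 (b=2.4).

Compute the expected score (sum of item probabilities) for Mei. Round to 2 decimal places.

1.63

P(θ) = 1 / (1 + exp(−(θ − b)))
P_1 = 1/(1+e^{0.4300}) = 0.3941
P_2 = 1/(1+e^{-1.9900}) = 0.8797
P_3 = 1/(1+e^{1.1200}) = 0.2460
P_4 = 1/(1+e^{2.1200}) = 0.1072
E[score] = 0.3941 + 0.8797 + 0.2460 + 0.1072 = 1.6270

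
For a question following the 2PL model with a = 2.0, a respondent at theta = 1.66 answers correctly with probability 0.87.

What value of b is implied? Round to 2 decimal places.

P(theta) = 1 / (1 + exp(−a(theta − b)))
logit(0.87) = ln(0.87/0.13) = 1.9010
b = theta − logit/(a) = 1.66 − 1.9010/2.0000 = 0.7095

0.71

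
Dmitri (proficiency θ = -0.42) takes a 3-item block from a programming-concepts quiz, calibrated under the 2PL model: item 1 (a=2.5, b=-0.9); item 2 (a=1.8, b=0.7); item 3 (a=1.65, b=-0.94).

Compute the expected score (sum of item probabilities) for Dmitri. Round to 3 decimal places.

1.588

P(θ) = 1 / (1 + exp(−a(θ − b)))
P_1 = 1/(1+e^{-1.2000}) = 0.7685
P_2 = 1/(1+e^{2.0160}) = 0.1175
P_3 = 1/(1+e^{-0.8580}) = 0.7022
E[score] = 0.7685 + 0.1175 + 0.7022 = 1.5883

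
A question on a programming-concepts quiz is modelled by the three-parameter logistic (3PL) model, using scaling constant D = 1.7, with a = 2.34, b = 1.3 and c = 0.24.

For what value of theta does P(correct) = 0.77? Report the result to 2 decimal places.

1.51

P(theta) = c + (1 − c) · 1 / (1 + exp(−D·a(theta − b)))
Remove guessing floor: (0.77 − 0.24)/(1 − 0.24) = 0.6974
logit = ln(0.6974/0.3026) = 0.8348
theta = b + logit/(1.7·a) = 1.3 + 0.8348/3.9780 = 1.5099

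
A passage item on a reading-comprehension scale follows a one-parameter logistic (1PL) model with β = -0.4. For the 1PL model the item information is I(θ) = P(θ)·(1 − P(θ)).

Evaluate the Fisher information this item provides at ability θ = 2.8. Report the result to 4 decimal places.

P = 1/(1+e^{-3.2000}) = 0.9608
P(1−P) = 0.9608 × 0.0392 = 0.0376
I = P(1−P) = 0.03763

0.0376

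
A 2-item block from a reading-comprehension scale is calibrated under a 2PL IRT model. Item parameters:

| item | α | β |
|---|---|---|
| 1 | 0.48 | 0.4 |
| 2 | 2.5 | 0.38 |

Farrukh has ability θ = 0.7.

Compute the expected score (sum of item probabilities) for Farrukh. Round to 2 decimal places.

P(θ) = 1 / (1 + exp(−α(θ − β)))
P_1 = 1/(1+e^{-0.1440}) = 0.5359
P_2 = 1/(1+e^{-0.8000}) = 0.6900
E[score] = 0.5359 + 0.6900 = 1.2259

1.23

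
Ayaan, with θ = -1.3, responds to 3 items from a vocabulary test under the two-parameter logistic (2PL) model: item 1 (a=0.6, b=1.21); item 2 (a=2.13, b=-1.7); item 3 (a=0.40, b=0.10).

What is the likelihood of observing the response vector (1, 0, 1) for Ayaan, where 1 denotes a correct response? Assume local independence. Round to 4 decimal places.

P(θ) = 1 / (1 + exp(−a(θ − b)))
P_1 = 1/(1+e^{1.5060}) = 0.1815
P_2 = 1/(1+e^{-0.8520}) = 0.7010
P_3 = 1/(1+e^{0.5600}) = 0.3635
L = P_1 × (1−P_2) × P_3 = 0.1815 × 0.2990 × 0.3635 = 0.01973

0.0197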